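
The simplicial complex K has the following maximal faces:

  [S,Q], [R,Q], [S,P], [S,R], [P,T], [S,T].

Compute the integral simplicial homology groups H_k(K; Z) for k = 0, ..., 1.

H_0 = Z,  H_1 = Z^2.

We work with the vertex ordering P < Q < R < S < T. The simplices of K, each written with vertices in increasing order, are:

  0-simplices (5): P, Q, R, S, T
  1-simplices (6): PS, PT, QR, QS, RS, ST

so the chain groups are C_0 ≅ Z^5, C_1 ≅ Z^6.

Boundary ∂_1: C_1 → C_0 is given by ∂[p,q] = [q] − [p].
The 5×6 boundary matrix has rank 4 and Smith normal form diag(1,1,1,1).

Reading off H_k = ker ∂_k / im ∂_{k+1}:

  H_0: rank C_0 − rank ∂_1 = 5 − 4 = 1, and the invariant factors of ∂_1 are all 1, so H_0 ≅ Z.
  H_1: rank ker ∂_1 − rank ∂_2 = (6 − 4) − 0 = 2, and there is no ∂_2, so H_1 ≅ Z^2.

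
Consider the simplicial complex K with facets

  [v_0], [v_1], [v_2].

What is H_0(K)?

H_0 = Z^3.

Order the vertices as v_0 < v_1 < v_2. Listing each simplex with vertices in this order, K has dimension 0 with simplices:

  0-simplices (3): [v_0], [v_1], [v_2]

giving chain groups C_0 ≅ Z^3.

Computing H_k = (kernel of ∂_k) / (image of ∂_{k+1}):

  H_0: rank C_0 − rank ∂_1 = 3 − 0 = 3, and there is no ∂_1, so H_0 ≅ Z^3.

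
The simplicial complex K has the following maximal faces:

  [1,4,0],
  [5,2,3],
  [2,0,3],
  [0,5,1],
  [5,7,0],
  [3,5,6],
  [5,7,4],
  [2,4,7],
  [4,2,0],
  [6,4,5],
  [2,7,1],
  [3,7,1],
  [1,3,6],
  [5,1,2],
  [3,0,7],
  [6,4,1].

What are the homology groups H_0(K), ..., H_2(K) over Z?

H_0 ≅ Z,  H_1 ≅ Z^2,  H_2 ≅ Z.

Order the vertices as 0 < 1 < 2 < 3 < 4 < 5 < 6 < 7. Listing each simplex with vertices in this order, K has dimension 2 with simplices:

  0-simplices (8): [0], [1], [2], [3], [4], [5], [6], [7]
  1-simplices (24): (24 of them)
  2-simplices (16): [0,1,4], [0,1,5], [0,2,3], [0,2,4], [0,3,7], [0,5,7], [1,2,5], [1,2,7], [1,3,6], [1,3,7], [1,4,6], [2,3,5], [2,4,7], [3,5,6], [4,5,6], [4,5,7]

so the chain groups are C_0 ≅ Z^8, C_1 ≅ Z^24, C_2 ≅ Z^16.

The boundary map ∂_1: C_1 → C_0 maps an edge to its endpoints' difference, ∂[p,q] = q − p. For instance
  ∂[0,5] = [5] − [0].
The 8×24 boundary matrix has rank 7 and Smith normal form diag(1,1,1,1,1,1,1).

Boundary ∂_2: C_2 → C_1 maps a triangle to the signed sum of its edges. For instance
  ∂[0,2,4] = [2,4] − [0,4] + [0,2],
  ∂[0,1,5] = [1,5] − [0,5] + [0,1].
The resulting 24×16 matrix has rank 15, and its Smith normal form has invariant factors (1,1,1,1,1,1,1,1,1,1,1,1,1,1,1).

Now H_k = ker ∂_k / im ∂_{k+1}, so:

  H_0: rank C_0 − rank ∂_1 = 8 − 7 = 1, and the invariant factors of ∂_1 are all 1, so H_0 = Z.
  H_1: rank ker ∂_1 − rank ∂_2 = (24 − 7) − 15 = 2, and the invariant factors of ∂_2 are all 1, so H_1 = Z^2.
  H_2: rank ker ∂_2 − rank ∂_3 = (16 − 15) − 0 = 1, and there is no ∂_3, so H_2 = Z.

As a check, the Euler characteristic is 8 − 24 + 16 = 0, which agrees with 1 − 2 + 1 = 0.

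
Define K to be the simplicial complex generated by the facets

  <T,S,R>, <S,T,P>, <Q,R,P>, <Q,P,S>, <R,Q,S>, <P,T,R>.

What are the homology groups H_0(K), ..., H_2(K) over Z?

H_0 = Z,  H_1 = 0,  H_2 = Z.

We work with the vertex ordering P < Q < R < S < T. The simplices of K, each written with vertices in increasing order, are:

  0-simplices (5): P, Q, R, S, T
  1-simplices (9): PQ, PR, PS, PT, QR, QS, RS, RT, ST
  2-simplices (6): PQR, PQS, PRT, PST, QRS, RST

so the chain groups are C_0 ≅ Z^5, C_1 ≅ Z^9, C_2 ≅ Z^6.

∂_1: C_1 → C_0 is given by ∂[p,q] = [q] − [p]. For instance
  ∂PT = T − P.
The resulting 5×9 matrix has rank 4, and its Smith normal form has invariant factors (1,1,1,1).

The boundary map ∂_2: C_2 → C_1 sends each 2-simplex [p,q,r] to [q,r] − [p,r] + [p,q]. For instance
  ∂QRS = RS − QS + QR,
  ∂PST = ST − PT + PS.
As a 9×6 matrix over Z this has rank 5, with invariant factors (1,1,1,1,1).

Computing H_k = (kernel of ∂_k) / (image of ∂_{k+1}):

  H_0: rank C_0 − rank ∂_1 = 5 − 4 = 1, and the invariant factors of ∂_1 are all 1, so H_0 = Z.
  H_1: rank ker ∂_1 − rank ∂_2 = (9 − 4) − 5 = 0, and the invariant factors of ∂_2 are all 1, so H_1 = 0.
  H_2: rank ker ∂_2 − rank ∂_3 = (6 − 5) − 0 = 1, and there is no ∂_3, so H_2 = Z.

As a check, the Euler characteristic is 5 − 9 + 6 = 2, which agrees with 1 − 0 + 1 = 2.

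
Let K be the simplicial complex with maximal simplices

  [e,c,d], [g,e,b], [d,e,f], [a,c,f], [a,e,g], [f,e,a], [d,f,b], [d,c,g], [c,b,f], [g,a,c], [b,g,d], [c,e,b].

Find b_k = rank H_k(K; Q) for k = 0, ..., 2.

Fix the vertex order a < b < c < d < e < f < g and write every simplex with vertices in increasing order. Then dim K = 2 and the simplices of K are:

  0-simplices (7): a, b, c, d, e, f, g
  1-simplices (18): ac, ae, af, ag, bc, bd, be, bf, bg, cd, ce, cf, cg, de, df, dg, ef, eg
  2-simplices (12): acf, acg, aef, aeg, bce, bcf, bdf, bdg, beg, cde, cdg, def

giving chain groups C_0 ≅ Z^7, C_1 ≅ Z^18, C_2 ≅ Z^12.

The boundary map ∂_1: C_1 → C_0 sends each edge [p,q] (with p < q) to q − p.
The resulting 7×18 matrix has rank 6, and its Smith normal form has invariant factors (1,1,1,1,1,1).

∂_2: C_2 → C_1 acts by ∂[p,q,r] = [q,r] − [p,r] + [p,q]. For instance
  ∂def = ef − df + de,
  ∂bce = ce − be + bc.
This gives a 18×12 integer matrix of rank 12; reducing to Smith normal form yields diagonal entries (1,1,1,1,1,1,1,1,1,1,1,2).

Now H_k = ker ∂_k / im ∂_{k+1}, so:

  H_0: rank C_0 − rank ∂_1 = 7 − 6 = 1, and the invariant factors of ∂_1 are all 1, so H_0 = Z.
  H_1: rank ker ∂_1 − rank ∂_2 = (18 − 6) − 12 = 0, and ∂_2 has invariant factor 2 > 1, so H_1 = Z/2.
  H_2: rank ker ∂_2 − rank ∂_3 = (12 − 12) − 0 = 0, and there is no ∂_3, so H_2 = 0.

Hence the Betti numbers are b_0 = 1, b_1 = 0, b_2 = 0.

b_0 = 1, b_1 = 0, b_2 = 0.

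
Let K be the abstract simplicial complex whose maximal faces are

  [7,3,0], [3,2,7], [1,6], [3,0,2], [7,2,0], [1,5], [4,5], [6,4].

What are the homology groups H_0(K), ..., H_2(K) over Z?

H_0 ≅ Z^2,  H_1 ≅ Z,  H_2 ≅ Z.

Order the vertices as 0 < 1 < 2 < 3 < 4 < 5 < 6 < 7. Listing each simplex with vertices in this order, K has dimension 2 with simplices:

  0-simplices (8): [0], [1], [2], [3], [4], [5], [6], [7]
  1-simplices (10): [0,2], [0,3], [0,7], [1,5], [1,6], [2,3], [2,7], [3,7], [4,5], [4,6]
  2-simplices (4): [0,2,3], [0,2,7], [0,3,7], [2,3,7]

so the chain groups are C_0 ≅ Z^8, C_1 ≅ Z^10, C_2 ≅ Z^4.

Boundary ∂_1: C_1 → C_0 sends each edge [p,q] (with p < q) to q − p. For instance
  ∂[0,2] = [2] − [0].
The 8×10 boundary matrix has rank 6 and Smith normal form diag(1,1,1,1,1,1).

The boundary map ∂_2: C_2 → C_1 acts by ∂[p,q,r] = [q,r] − [p,r] + [p,q]. For instance
  ∂[0,2,7] = [2,7] − [0,7] + [0,2],
  ∂[2,3,7] = [3,7] − [2,7] + [2,3].
This gives a 10×4 integer matrix of rank 3; reducing to Smith normal form yields diagonal entries (1,1,1).

From H_k ≅ ker(∂_k) / im(∂_{k+1}) we obtain:

  H_0: rank C_0 − rank ∂_1 = 8 − 6 = 2, and the invariant factors of ∂_1 are all 1, so H_0 = Z^2.
  H_1: rank ker ∂_1 − rank ∂_2 = (10 − 6) − 3 = 1, and the invariant factors of ∂_2 are all 1, so H_1 = Z.
  H_2: rank ker ∂_2 − rank ∂_3 = (4 − 3) − 0 = 1, and there is no ∂_3, so H_2 = Z.

(K is a triangulation of the disjoint union of the 2-sphere S^2 and the circle S^1.)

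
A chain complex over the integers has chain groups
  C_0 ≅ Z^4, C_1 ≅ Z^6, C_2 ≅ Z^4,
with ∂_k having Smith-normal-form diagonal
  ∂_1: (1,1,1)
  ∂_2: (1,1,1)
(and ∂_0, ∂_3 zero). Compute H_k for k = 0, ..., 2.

H_0: b_0 = 4 − 0 − 3 = 1; torsion from ∂_1 factors > 1: none. So H_0 = Z.
H_1: b_1 = 6 − 3 − 3 = 0; torsion from ∂_2 factors > 1: none. So H_1 = 0.
H_2: b_2 = 4 − 3 − 0 = 1; torsion from ∂_3 factors > 1: none. So H_2 = Z.

H_0 = Z,  H_1 = 0,  H_2 = Z.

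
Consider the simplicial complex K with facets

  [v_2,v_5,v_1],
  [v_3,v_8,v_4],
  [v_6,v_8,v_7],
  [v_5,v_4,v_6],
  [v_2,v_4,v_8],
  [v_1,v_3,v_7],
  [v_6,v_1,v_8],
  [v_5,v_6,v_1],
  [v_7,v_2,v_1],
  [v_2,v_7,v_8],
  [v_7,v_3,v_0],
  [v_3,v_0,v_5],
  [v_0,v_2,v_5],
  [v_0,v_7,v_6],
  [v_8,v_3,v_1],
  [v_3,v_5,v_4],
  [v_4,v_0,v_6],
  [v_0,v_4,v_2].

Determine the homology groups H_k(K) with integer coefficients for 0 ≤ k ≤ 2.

Take the total order v_0 < v_1 < v_2 < v_3 < v_4 < v_5 < v_6 < v_7 < v_8 on the vertex set. Then K (dimension 2) consists of the simplices:

  0-simplices (9): [v_0], [v_1], [v_2], [v_3], [v_4], [v_5], [v_6], [v_7], [v_8]
  1-simplices (27): (27 of them)
  2-simplices (18): (18 of them)

Hence C_0 ≅ Z^9, C_1 ≅ Z^27, C_2 ≅ Z^18.

The boundary map ∂_1: C_1 → C_0 sends each edge [p,q] (with p < q) to q − p. For instance
  ∂[v_0,v_5] = [v_5] − [v_0].
The resulting 9×27 matrix has rank 8, and its Smith normal form has invariant factors (1,1,1,1,1,1,1,1).

∂_2: C_2 → C_1 acts by ∂[p,q,r] = [q,r] − [p,r] + [p,q]. For instance
  ∂[v_3,v_4,v_8] = [v_4,v_8] − [v_3,v_8] + [v_3,v_4],
  ∂[v_1,v_6,v_8] = [v_6,v_8] − [v_1,v_8] + [v_1,v_6].
As a 27×18 matrix over Z this has rank 18, with invariant factors (1,1,1,1,1,1,1,1,1,1,1,1,1,1,1,1,1,2).

Reading off H_k = ker ∂_k / im ∂_{k+1}:

  H_0: rank C_0 − rank ∂_1 = 9 − 8 = 1, and the invariant factors of ∂_1 are all 1, so H_0 ≅ Z.
  H_1: rank ker ∂_1 − rank ∂_2 = (27 − 8) − 18 = 1, and ∂_2 has invariant factor 2 > 1, so H_1 ≅ Z ⊕ Z/2Z.
  H_2: rank ker ∂_2 − rank ∂_3 = (18 − 18) − 0 = 0, and there is no ∂_3, so H_2 ≅ 0.

As a check, the Euler characteristic is 9 − 27 + 18 = 0, which agrees with 1 − 1 + 0 = 0.

H_0 ≅ Z,  H_1 ≅ Z ⊕ Z/2Z,  H_2 = 0.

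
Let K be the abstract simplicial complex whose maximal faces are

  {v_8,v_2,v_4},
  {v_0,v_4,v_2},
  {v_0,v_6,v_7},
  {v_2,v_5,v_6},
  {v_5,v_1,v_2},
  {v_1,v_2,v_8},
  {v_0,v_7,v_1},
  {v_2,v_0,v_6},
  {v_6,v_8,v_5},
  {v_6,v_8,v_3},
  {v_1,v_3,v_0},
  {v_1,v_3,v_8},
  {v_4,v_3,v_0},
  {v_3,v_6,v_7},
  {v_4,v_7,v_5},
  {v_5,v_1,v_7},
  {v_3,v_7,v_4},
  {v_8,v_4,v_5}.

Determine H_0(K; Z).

H_0 ≅ Z.

Fix the vertex order v_0 < v_1 < v_2 < v_3 < v_4 < v_5 < v_6 < v_7 < v_8 and write every simplex with vertices in increasing order. Then dim K = 2 and the simplices of K are:

  0-simplices (9): [v_0], [v_1], [v_2], [v_3], [v_4], [v_5], [v_6], [v_7], [v_8]
  1-simplices (27): (27 of them)
  2-simplices (18): (18 of them)

Hence C_0 ≅ Z^9, C_1 ≅ Z^27, C_2 ≅ Z^18.

The boundary map ∂_1: C_1 → C_0 sends each edge [p,q] (with p < q) to q − p. For instance
  ∂[v_2,v_8] = [v_8] − [v_2].
This gives a 9×27 integer matrix of rank 8; reducing to Smith normal form yields diagonal entries (1,1,1,1,1,1,1,1).

The boundary map ∂_2: C_2 → C_1 acts by ∂[p,q,r] = [q,r] − [p,r] + [p,q]. For instance
  ∂[v_2,v_5,v_6] = [v_5,v_6] − [v_2,v_6] + [v_2,v_5],
  ∂[v_1,v_2,v_5] = [v_2,v_5] − [v_1,v_5] + [v_1,v_2].
As a 27×18 matrix over Z this has rank 18, with invariant factors (1,1,1,1,1,1,1,1,1,1,1,1,1,1,1,1,1,2).

Computing H_k = (kernel of ∂_k) / (image of ∂_{k+1}):

  H_0: rank C_0 − rank ∂_1 = 9 − 8 = 1, and the invariant factors of ∂_1 are all 1, so H_0 ≅ Z.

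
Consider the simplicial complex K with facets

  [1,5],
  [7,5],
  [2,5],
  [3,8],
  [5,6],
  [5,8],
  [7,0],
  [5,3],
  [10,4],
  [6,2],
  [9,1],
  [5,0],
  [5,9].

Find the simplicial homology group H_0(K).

Take the total order 0 < 1 < 2 < 3 < 4 < 5 < 6 < 7 < 8 < 9 < 10 on the vertex set. Then K (dimension 1) consists of the simplices:

  0-simplices (11): [0], [1], [2], [3], [4], [5], [6], [7], [8], [9], [10]
  1-simplices (13): [0,5], [0,7], [1,5], [1,9], [2,5], [2,6], [3,5], [3,8], [4,10], [5,6], [5,7], [5,8], [5,9]

Hence C_0 ≅ Z^11, C_1 ≅ Z^13.

Boundary ∂_1: C_1 → C_0 is given by ∂[p,q] = [q] − [p].
This gives a 11×13 integer matrix of rank 9; reducing to Smith normal form yields diagonal entries (1,1,1,1,1,1,1,1,1).

Computing H_k = (kernel of ∂_k) / (image of ∂_{k+1}):

  H_0: rank C_0 − rank ∂_1 = 11 − 9 = 2, and the invariant factors of ∂_1 are all 1, so H_0 ≅ Z^2.

H_0 = Z^2.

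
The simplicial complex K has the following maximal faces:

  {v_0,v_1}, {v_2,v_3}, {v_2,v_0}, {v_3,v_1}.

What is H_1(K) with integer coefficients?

Order the vertices as v_0 < v_1 < v_2 < v_3. Listing each simplex with vertices in this order, K has dimension 1 with simplices:

  0-simplices (4): [v_0], [v_1], [v_2], [v_3]
  1-simplices (4): [v_0,v_1], [v_0,v_2], [v_1,v_3], [v_2,v_3]

Hence C_0 ≅ Z^4, C_1 ≅ Z^4.

∂_1: C_1 → C_0 sends each edge [p,q] (with p < q) to q − p.
The 4×4 boundary matrix has rank 3 and Smith normal form diag(1,1,1).

Computing H_k = (kernel of ∂_k) / (image of ∂_{k+1}):

  H_1: rank ker ∂_1 − rank ∂_2 = (4 − 3) − 0 = 1, and there is no ∂_2, so H_1 = Z.

H_1 ≅ Z.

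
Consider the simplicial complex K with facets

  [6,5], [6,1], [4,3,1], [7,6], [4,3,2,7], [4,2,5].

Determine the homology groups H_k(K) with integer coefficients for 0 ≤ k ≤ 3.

H_0 = Z,  H_1 = Z^2,  H_2 = 0,  H_3 = 0.

Take the total order 1 < 2 < 3 < 4 < 5 < 6 < 7 on the vertex set. Then K (dimension 3) consists of the simplices:

  0-simplices (7): [1], [2], [3], [4], [5], [6], [7]
  1-simplices (13): [1,3], [1,4], [1,6], [2,3], [2,4], [2,5], [2,7], [3,4], [3,7], [4,5], [4,7], [5,6], [6,7]
  2-simplices (6): [1,3,4], [2,3,4], [2,3,7], [2,4,5], [2,4,7], [3,4,7]
  3-simplices (1): [2,3,4,7]

giving chain groups C_0 ≅ Z^7, C_1 ≅ Z^13, C_2 ≅ Z^6, C_3 ≅ Z^1.

Boundary ∂_1: C_1 → C_0 maps an edge to its endpoints' difference, ∂[p,q] = q − p. For instance
  ∂[2,4] = [4] − [2].
As a 7×13 matrix over Z this has rank 6, with invariant factors (1,1,1,1,1,1).

∂_2: C_2 → C_1 sends each 2-simplex [p,q,r] to [q,r] − [p,r] + [p,q]. For instance
  ∂[2,4,7] = [4,7] − [2,7] + [2,4],
  ∂[3,4,7] = [4,7] − [3,7] + [3,4].
The 13×6 boundary matrix has rank 5 and Smith normal form diag(1,1,1,1,1).

Boundary ∂_3: C_3 → C_2 sends each 3-simplex σ to the alternating sum Σ_i (−1)^i (σ with its i-th vertex removed). For instance
  ∂[2,3,4,7] = [3,4,7] − [2,4,7] + [2,3,7] − [2,3,4].
This gives a 6×1 integer matrix of rank 1; reducing to Smith normal form yields diagonal entries (1).

Computing H_k = (kernel of ∂_k) / (image of ∂_{k+1}):

  H_0: rank C_0 − rank ∂_1 = 7 − 6 = 1, and the invariant factors of ∂_1 are all 1, so H_0 = Z.
  H_1: rank ker ∂_1 − rank ∂_2 = (13 − 6) − 5 = 2, and the invariant factors of ∂_2 are all 1, so H_1 = Z^2.
  H_2: rank ker ∂_2 − rank ∂_3 = (6 − 5) − 1 = 0, and the invariant factors of ∂_3 are all 1, so H_2 = 0.
  H_3: rank ker ∂_3 − rank ∂_4 = (1 − 1) − 0 = 0, and there is no ∂_4, so H_3 = 0.

As a check, the Euler characteristic is 7 − 13 + 6 − 1 = -1, which agrees with 1 − 2 + 0 − 0 = -1.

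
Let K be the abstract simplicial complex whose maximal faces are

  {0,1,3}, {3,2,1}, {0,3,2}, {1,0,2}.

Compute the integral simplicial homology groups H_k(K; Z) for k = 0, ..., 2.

H_0 = Z,  H_1 = 0,  H_2 = Z.

We work with the vertex ordering 0 < 1 < 2 < 3. The simplices of K, each written with vertices in increasing order, are:

  0-simplices (4): [0], [1], [2], [3]
  1-simplices (6): [0,1], [0,2], [0,3], [1,2], [1,3], [2,3]
  2-simplices (4): [0,1,2], [0,1,3], [0,2,3], [1,2,3]

giving chain groups C_0 ≅ Z^4, C_1 ≅ Z^6, C_2 ≅ Z^4.

The boundary map ∂_1: C_1 → C_0 maps an edge to its endpoints' difference, ∂[p,q] = q − p. For instance
  ∂[1,2] = [2] − [1].
The resulting 4×6 matrix has rank 3, and its Smith normal form has invariant factors (1,1,1).

The boundary map ∂_2: C_2 → C_1 maps a triangle to the signed sum of its edges. For instance
  ∂[1,2,3] = [2,3] − [1,3] + [1,2],
  ∂[0,1,2] = [1,2] − [0,2] + [0,1].
The 6×4 boundary matrix has rank 3 and Smith normal form diag(1,1,1).

From H_k ≅ ker(∂_k) / im(∂_{k+1}) we obtain:

  H_0: rank C_0 − rank ∂_1 = 4 − 3 = 1, and the invariant factors of ∂_1 are all 1, so H_0 = Z.
  H_1: rank ker ∂_1 − rank ∂_2 = (6 − 3) − 3 = 0, and the invariant factors of ∂_2 are all 1, so H_1 = 0.
  H_2: rank ker ∂_2 − rank ∂_3 = (4 − 3) − 0 = 1, and there is no ∂_3, so H_2 = Z.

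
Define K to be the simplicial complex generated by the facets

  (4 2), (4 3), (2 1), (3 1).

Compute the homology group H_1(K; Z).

We work with the vertex ordering 1 < 2 < 3 < 4. The simplices of K, each written with vertices in increasing order, are:

  0-simplices (4): [1], [2], [3], [4]
  1-simplices (4): [1,2], [1,3], [2,4], [3,4]

giving chain groups C_0 ≅ Z^4, C_1 ≅ Z^4.

Boundary ∂_1: C_1 → C_0 sends each edge [p,q] (with p < q) to q − p. For instance
  ∂[1,2] = [2] − [1].
This gives a 4×4 integer matrix of rank 3; reducing to Smith normal form yields diagonal entries (1,1,1).

Computing H_k = (kernel of ∂_k) / (image of ∂_{k+1}):

  H_1: rank ker ∂_1 − rank ∂_2 = (4 − 3) − 0 = 1, and there is no ∂_2, so H_1 = Z.

H_1 = Z.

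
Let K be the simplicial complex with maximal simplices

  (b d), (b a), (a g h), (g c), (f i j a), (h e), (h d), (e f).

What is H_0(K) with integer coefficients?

H_0 ≅ Z.

Order the vertices as a < b < c < d < e < f < g < h < i < j. Listing each simplex with vertices in this order, K has dimension 3 with simplices:

  0-simplices (10): a, b, c, d, e, f, g, h, i, j
  1-simplices (15): ab, af, ag, ah, ai, aj, bd, cg, dh, ef, eh, fi, fj, gh, ij
  2-simplices (5): afi, afj, agh, aij, fij
  3-simplices (1): afij

so the chain groups are C_0 ≅ Z^10, C_1 ≅ Z^15, C_2 ≅ Z^5, C_3 ≅ Z^1.

The boundary map ∂_1: C_1 → C_0 is given by ∂[p,q] = [q] − [p]. For instance
  ∂ah = h − a.
As a 10×15 matrix over Z this has rank 9, with invariant factors (1,1,1,1,1,1,1,1,1).

The boundary map ∂_2: C_2 → C_1 acts by ∂[p,q,r] = [q,r] − [p,r] + [p,q]. For instance
  ∂afi = fi − ai + af,
  ∂aij = ij − aj + ai.
As a 15×5 matrix over Z this has rank 4, with invariant factors (1,1,1,1).

The boundary map ∂_3: C_3 → C_2 sends each 3-simplex σ to the alternating sum Σ_i (−1)^i (σ with its i-th vertex removed). For instance
  ∂afij = fij − aij + afj − afi.
The 5×1 boundary matrix has rank 1 and Smith normal form diag(1).

Reading off H_k = ker ∂_k / im ∂_{k+1}:

  H_0: rank C_0 − rank ∂_1 = 10 − 9 = 1, and the invariant factors of ∂_1 are all 1, so H_0 ≅ Z.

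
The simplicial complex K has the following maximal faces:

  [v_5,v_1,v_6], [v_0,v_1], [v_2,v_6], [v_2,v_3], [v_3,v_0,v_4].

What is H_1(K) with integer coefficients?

H_1 = Z.

We work with the vertex ordering v_0 < v_1 < v_2 < v_3 < v_4 < v_5 < v_6. The simplices of K, each written with vertices in increasing order, are:

  0-simplices (7): [v_0], [v_1], [v_2], [v_3], [v_4], [v_5], [v_6]
  1-simplices (9): [v_0,v_1], [v_0,v_3], [v_0,v_4], [v_1,v_5], [v_1,v_6], [v_2,v_3], [v_2,v_6], [v_3,v_4], [v_5,v_6]
  2-simplices (2): [v_0,v_3,v_4], [v_1,v_5,v_6]

so the chain groups are C_0 ≅ Z^7, C_1 ≅ Z^9, C_2 ≅ Z^2.

∂_1: C_1 → C_0 maps an edge to its endpoints' difference, ∂[p,q] = q − p. For instance
  ∂[v_5,v_6] = [v_6] − [v_5].
The resulting 7×9 matrix has rank 6, and its Smith normal form has invariant factors (1,1,1,1,1,1).

The boundary map ∂_2: C_2 → C_1 maps a triangle to the signed sum of its edges. For instance
  ∂[v_1,v_5,v_6] = [v_5,v_6] − [v_1,v_6] + [v_1,v_5],
  ∂[v_0,v_3,v_4] = [v_3,v_4] − [v_0,v_4] + [v_0,v_3].
This gives a 9×2 integer matrix of rank 2; reducing to Smith normal form yields diagonal entries (1,1).

Now H_k = ker ∂_k / im ∂_{k+1}, so:

  H_1: rank ker ∂_1 − rank ∂_2 = (9 − 6) − 2 = 1, and the invariant factors of ∂_2 are all 1, so H_1 = Z.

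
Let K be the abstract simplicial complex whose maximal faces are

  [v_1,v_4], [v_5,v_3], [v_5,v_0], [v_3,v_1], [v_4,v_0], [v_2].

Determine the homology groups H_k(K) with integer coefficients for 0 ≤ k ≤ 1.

H_0 ≅ Z^2,  H_1 ≅ Z.

Fix the vertex order v_0 < v_1 < v_2 < v_3 < v_4 < v_5 and write every simplex with vertices in increasing order. Then dim K = 1 and the simplices of K are:

  0-simplices (6): [v_0], [v_1], [v_2], [v_3], [v_4], [v_5]
  1-simplices (5): [v_0,v_4], [v_0,v_5], [v_1,v_3], [v_1,v_4], [v_3,v_5]

giving chain groups C_0 ≅ Z^6, C_1 ≅ Z^5.

∂_1: C_1 → C_0 is given by ∂[p,q] = [q] − [p]. For instance
  ∂[v_3,v_5] = [v_5] − [v_3].
The resulting 6×5 matrix has rank 4, and its Smith normal form has invariant factors (1,1,1,1).

Computing H_k = (kernel of ∂_k) / (image of ∂_{k+1}):

  H_0: rank C_0 − rank ∂_1 = 6 − 4 = 2, and the invariant factors of ∂_1 are all 1, so H_0 ≅ Z^2.
  H_1: rank ker ∂_1 − rank ∂_2 = (5 − 4) − 0 = 1, and there is no ∂_2, so H_1 ≅ Z.

As a check, the Euler characteristic is 6 − 5 = 1, which agrees with 2 − 1 = 1.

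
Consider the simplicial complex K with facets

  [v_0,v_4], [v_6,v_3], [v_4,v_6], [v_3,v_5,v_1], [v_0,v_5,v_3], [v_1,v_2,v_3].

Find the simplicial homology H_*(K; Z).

We work with the vertex ordering v_0 < v_1 < v_2 < v_3 < v_4 < v_5 < v_6. The simplices of K, each written with vertices in increasing order, are:

  0-simplices (7): [v_0], [v_1], [v_2], [v_3], [v_4], [v_5], [v_6]
  1-simplices (10): [v_0,v_3], [v_0,v_4], [v_0,v_5], [v_1,v_2], [v_1,v_3], [v_1,v_5], [v_2,v_3], [v_3,v_5], [v_3,v_6], [v_4,v_6]
  2-simplices (3): [v_0,v_3,v_5], [v_1,v_2,v_3], [v_1,v_3,v_5]

Hence C_0 ≅ Z^7, C_1 ≅ Z^10, C_2 ≅ Z^3.

The boundary map ∂_1: C_1 → C_0 maps an edge to its endpoints' difference, ∂[p,q] = q − p. For instance
  ∂[v_1,v_3] = [v_3] − [v_1].
As a 7×10 matrix over Z this has rank 6, with invariant factors (1,1,1,1,1,1).

The boundary map ∂_2: C_2 → C_1 sends each 2-simplex [p,q,r] to [q,r] − [p,r] + [p,q]. For instance
  ∂[v_1,v_2,v_3] = [v_2,v_3] − [v_1,v_3] + [v_1,v_2],
  ∂[v_1,v_3,v_5] = [v_3,v_5] − [v_1,v_5] + [v_1,v_3].
The 10×3 boundary matrix has rank 3 and Smith normal form diag(1,1,1).

Reading off H_k = ker ∂_k / im ∂_{k+1}:

  H_0: rank C_0 − rank ∂_1 = 7 − 6 = 1, and the invariant factors of ∂_1 are all 1, so H_0 = Z.
  H_1: rank ker ∂_1 − rank ∂_2 = (10 − 6) − 3 = 1, and the invariant factors of ∂_2 are all 1, so H_1 = Z.
  H_2: rank ker ∂_2 − rank ∂_3 = (3 − 3) − 0 = 0, and there is no ∂_3, so H_2 = 0.

As a check, the Euler characteristic is 7 − 10 + 3 = 0, which agrees with 1 − 1 + 0 = 0.

H_0 = Z,  H_1 = Z,  H_2 = 0.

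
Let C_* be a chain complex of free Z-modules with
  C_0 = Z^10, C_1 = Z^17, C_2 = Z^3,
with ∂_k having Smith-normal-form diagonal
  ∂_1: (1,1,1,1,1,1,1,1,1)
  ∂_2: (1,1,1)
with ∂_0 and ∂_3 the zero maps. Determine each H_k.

H_0 = Z,  H_1 = Z^5,  H_2 = 0.

H_0: b_0 = 10 − 0 − 9 = 1; torsion from ∂_1 factors > 1: none. So H_0 = Z.
H_1: b_1 = 17 − 9 − 3 = 5; torsion from ∂_2 factors > 1: none. So H_1 = Z^5.
H_2: b_2 = 3 − 3 − 0 = 0; torsion from ∂_3 factors > 1: none. So H_2 = 0.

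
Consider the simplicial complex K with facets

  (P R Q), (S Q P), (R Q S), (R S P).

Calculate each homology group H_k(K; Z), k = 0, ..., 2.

H_0 ≅ Z,  H_1 = 0,  H_2 ≅ Z.

Order the vertices as P < Q < R < S. Listing each simplex with vertices in this order, K has dimension 2 with simplices:

  0-simplices (4): P, Q, R, S
  1-simplices (6): PQ, PR, PS, QR, QS, RS
  2-simplices (4): PQR, PQS, PRS, QRS

Hence C_0 ≅ Z^4, C_1 ≅ Z^6, C_2 ≅ Z^4.

The boundary map ∂_1: C_1 → C_0 is given by ∂[p,q] = [q] − [p].
This gives a 4×6 integer matrix of rank 3; reducing to Smith normal form yields diagonal entries (1,1,1).

∂_2: C_2 → C_1 sends each 2-simplex [p,q,r] to [q,r] − [p,r] + [p,q]. For instance
  ∂PQR = QR − PR + PQ,
  ∂QRS = RS − QS + QR.
As a 6×4 matrix over Z this has rank 3, with invariant factors (1,1,1).

From H_k ≅ ker(∂_k) / im(∂_{k+1}) we obtain:

  H_0: rank C_0 − rank ∂_1 = 4 − 3 = 1, and the invariant factors of ∂_1 are all 1, so H_0 ≅ Z.
  H_1: rank ker ∂_1 − rank ∂_2 = (6 − 3) − 3 = 0, and the invariant factors of ∂_2 are all 1, so H_1 ≅ 0.
  H_2: rank ker ∂_2 − rank ∂_3 = (4 − 3) − 0 = 1, and there is no ∂_3, so H_2 ≅ Z.

As a check, the Euler characteristic is 4 − 6 + 4 = 2, which agrees with 1 − 0 + 1 = 2.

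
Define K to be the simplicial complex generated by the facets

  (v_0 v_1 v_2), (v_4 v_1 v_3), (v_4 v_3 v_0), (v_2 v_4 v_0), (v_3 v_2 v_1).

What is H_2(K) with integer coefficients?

Fix the vertex order v_0 < v_1 < v_2 < v_3 < v_4 and write every simplex with vertices in increasing order. Then dim K = 2 and the simplices of K are:

  0-simplices (5): [v_0], [v_1], [v_2], [v_3], [v_4]
  1-simplices (10): [v_0,v_1], [v_0,v_2], [v_0,v_3], [v_0,v_4], [v_1,v_2], [v_1,v_3], [v_1,v_4], [v_2,v_3], [v_2,v_4], [v_3,v_4]
  2-simplices (5): [v_0,v_1,v_2], [v_0,v_2,v_4], [v_0,v_3,v_4], [v_1,v_2,v_3], [v_1,v_3,v_4]

giving chain groups C_0 ≅ Z^5, C_1 ≅ Z^10, C_2 ≅ Z^5.

Boundary ∂_1: C_1 → C_0 sends each edge [p,q] (with p < q) to q − p. For instance
  ∂[v_0,v_1] = [v_1] − [v_0].
This gives a 5×10 integer matrix of rank 4; reducing to Smith normal form yields diagonal entries (1,1,1,1).

∂_2: C_2 → C_1 maps a triangle to the signed sum of its edges. For instance
  ∂[v_0,v_1,v_2] = [v_1,v_2] − [v_0,v_2] + [v_0,v_1],
  ∂[v_0,v_3,v_4] = [v_3,v_4] − [v_0,v_4] + [v_0,v_3].
This gives a 10×5 integer matrix of rank 5; reducing to Smith normal form yields diagonal entries (1,1,1,1,1).

From H_k ≅ ker(∂_k) / im(∂_{k+1}) we obtain:

  H_2: rank ker ∂_2 − rank ∂_3 = (5 − 5) − 0 = 0, and there is no ∂_3, so H_2 ≅ 0.

(K is a triangulation of the Möbius band.)

H_2 = 0.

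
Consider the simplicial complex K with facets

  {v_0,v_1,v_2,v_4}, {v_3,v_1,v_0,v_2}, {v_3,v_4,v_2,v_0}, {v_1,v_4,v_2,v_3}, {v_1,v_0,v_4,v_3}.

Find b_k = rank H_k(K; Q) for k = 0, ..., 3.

b_0 = 1, b_1 = 0, b_2 = 0, b_3 = 1.

We work with the vertex ordering v_0 < v_1 < v_2 < v_3 < v_4. The simplices of K, each written with vertices in increasing order, are:

  0-simplices (5): [v_0], [v_1], [v_2], [v_3], [v_4]
  1-simplices (10): [v_0,v_1], [v_0,v_2], [v_0,v_3], [v_0,v_4], [v_1,v_2], [v_1,v_3], [v_1,v_4], [v_2,v_3], [v_2,v_4], [v_3,v_4]
  2-simplices (10): [v_0,v_1,v_2], [v_0,v_1,v_3], [v_0,v_1,v_4], [v_0,v_2,v_3], [v_0,v_2,v_4], [v_0,v_3,v_4], [v_1,v_2,v_3], [v_1,v_2,v_4], [v_1,v_3,v_4], [v_2,v_3,v_4]
  3-simplices (5): [v_0,v_1,v_2,v_3], [v_0,v_1,v_2,v_4], [v_0,v_1,v_3,v_4], [v_0,v_2,v_3,v_4], [v_1,v_2,v_3,v_4]

so the chain groups are C_0 ≅ Z^5, C_1 ≅ Z^10, C_2 ≅ Z^10, C_3 ≅ Z^5.

The boundary map ∂_1: C_1 → C_0 sends each edge [p,q] (with p < q) to q − p. For instance
  ∂[v_0,v_1] = [v_1] − [v_0].
As a 5×10 matrix over Z this has rank 4, with invariant factors (1,1,1,1).

Boundary ∂_2: C_2 → C_1 acts by ∂[p,q,r] = [q,r] − [p,r] + [p,q]. For instance
  ∂[v_0,v_1,v_2] = [v_1,v_2] − [v_0,v_2] + [v_0,v_1],
  ∂[v_1,v_3,v_4] = [v_3,v_4] − [v_1,v_4] + [v_1,v_3].
As a 10×10 matrix over Z this has rank 6, with invariant factors (1,1,1,1,1,1).

The boundary map ∂_3: C_3 → C_2 sends each 3-simplex σ to the alternating sum Σ_i (−1)^i (σ with its i-th vertex removed). For instance
  ∂[v_0,v_1,v_2,v_4] = [v_1,v_2,v_4] − [v_0,v_2,v_4] + [v_0,v_1,v_4] − [v_0,v_1,v_2],
  ∂[v_0,v_2,v_3,v_4] = [v_2,v_3,v_4] − [v_0,v_3,v_4] + [v_0,v_2,v_4] − [v_0,v_2,v_3].
This gives a 10×5 integer matrix of rank 4; reducing to Smith normal form yields diagonal entries (1,1,1,1).

Now H_k = ker ∂_k / im ∂_{k+1}, so:

  H_0: rank C_0 − rank ∂_1 = 5 − 4 = 1, and the invariant factors of ∂_1 are all 1, so H_0 ≅ Z.
  H_1: rank ker ∂_1 − rank ∂_2 = (10 − 4) − 6 = 0, and the invariant factors of ∂_2 are all 1, so H_1 ≅ 0.
  H_2: rank ker ∂_2 − rank ∂_3 = (10 − 6) − 4 = 0, and the invariant factors of ∂_3 are all 1, so H_2 ≅ 0.
  H_3: rank ker ∂_3 − rank ∂_4 = (5 − 4) − 0 = 1, and there is no ∂_4, so H_3 ≅ Z.

(K is a triangulation of the 3-sphere S^3.)

Hence the Betti numbers are b_0 = 1, b_1 = 0, b_2 = 0, b_3 = 1.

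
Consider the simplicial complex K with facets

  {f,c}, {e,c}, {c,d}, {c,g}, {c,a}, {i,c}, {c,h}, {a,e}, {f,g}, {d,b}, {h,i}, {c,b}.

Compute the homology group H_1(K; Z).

Order the vertices as a < b < c < d < e < f < g < h < i. Listing each simplex with vertices in this order, K has dimension 1 with simplices:

  0-simplices (9): a, b, c, d, e, f, g, h, i
  1-simplices (12): ac, ae, bc, bd, cd, ce, cf, cg, ch, ci, fg, hi

giving chain groups C_0 ≅ Z^9, C_1 ≅ Z^12.

∂_1: C_1 → C_0 sends each edge [p,q] (with p < q) to q − p. For instance
  ∂bc = c − b.
As a 9×12 matrix over Z this has rank 8, with invariant factors (1,1,1,1,1,1,1,1).

Computing H_k = (kernel of ∂_k) / (image of ∂_{k+1}):

  H_1: rank ker ∂_1 − rank ∂_2 = (12 − 8) − 0 = 4, and there is no ∂_2, so H_1 ≅ Z^4.

(K is a triangulation of a wedge of 4 circles.)

H_1 ≅ Z^4.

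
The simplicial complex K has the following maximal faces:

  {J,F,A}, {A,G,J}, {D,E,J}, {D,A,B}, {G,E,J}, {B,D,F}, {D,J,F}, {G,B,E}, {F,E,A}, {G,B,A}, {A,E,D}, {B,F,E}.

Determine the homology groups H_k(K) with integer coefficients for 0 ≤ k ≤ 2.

Take the total order A < B < D < E < F < G < J on the vertex set. Then K (dimension 2) consists of the simplices:

  0-simplices (7): A, B, D, E, F, G, J
  1-simplices (18): AB, AD, AE, AF, AG, AJ, BD, BE, BF, BG, DE, DF, DJ, EF, EG, EJ, FJ, GJ
  2-simplices (12): ABD, ABG, ADE, AEF, AFJ, AGJ, BDF, BEF, BEG, DEJ, DFJ, EGJ

giving chain groups C_0 ≅ Z^7, C_1 ≅ Z^18, C_2 ≅ Z^12.

∂_1: C_1 → C_0 maps an edge to its endpoints' difference, ∂[p,q] = q − p. For instance
  ∂AE = E − A.
The resulting 7×18 matrix has rank 6, and its Smith normal form has invariant factors (1,1,1,1,1,1).

The boundary map ∂_2: C_2 → C_1 sends each 2-simplex [p,q,r] to [q,r] − [p,r] + [p,q]. For instance
  ∂BDF = DF − BF + BD,
  ∂ADE = DE − AE + AD.
As a 18×12 matrix over Z this has rank 12, with invariant factors (1,1,1,1,1,1,1,1,1,1,1,2).

Now H_k = ker ∂_k / im ∂_{k+1}, so:

  H_0: rank C_0 − rank ∂_1 = 7 − 6 = 1, and the invariant factors of ∂_1 are all 1, so H_0 ≅ Z.
  H_1: rank ker ∂_1 − rank ∂_2 = (18 − 6) − 12 = 0, and ∂_2 has invariant factor 2 > 1, so H_1 ≅ Z/2.
  H_2: rank ker ∂_2 − rank ∂_3 = (12 − 12) − 0 = 0, and there is no ∂_3, so H_2 ≅ 0.

H_0 ≅ Z,  H_1 ≅ Z/2,  H_2 = 0.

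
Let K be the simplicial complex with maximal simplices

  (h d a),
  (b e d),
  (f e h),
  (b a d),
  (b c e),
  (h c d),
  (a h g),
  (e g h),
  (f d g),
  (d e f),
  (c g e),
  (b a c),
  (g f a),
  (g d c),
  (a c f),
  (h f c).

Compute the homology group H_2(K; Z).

We work with the vertex ordering a < b < c < d < e < f < g < h. The simplices of K, each written with vertices in increasing order, are:

  0-simplices (8): a, b, c, d, e, f, g, h
  1-simplices (24): ab, ac, ad, af, ag, ah, bc, bd, be, cd, ce, cf, cg, ch, de, df, dg, dh, ef, eg, eh, fg, fh, gh
  2-simplices (16): abc, abd, acf, adh, afg, agh, bce, bde, cdg, cdh, ceg, cfh, def, dfg, efh, egh

so the chain groups are C_0 ≅ Z^8, C_1 ≅ Z^24, C_2 ≅ Z^16.

Boundary ∂_1: C_1 → C_0 maps an edge to its endpoints' difference, ∂[p,q] = q − p. For instance
  ∂df = f − d.
The resulting 8×24 matrix has rank 7, and its Smith normal form has invariant factors (1,1,1,1,1,1,1).

The boundary map ∂_2: C_2 → C_1 acts by ∂[p,q,r] = [q,r] − [p,r] + [p,q]. For instance
  ∂efh = fh − eh + ef,
  ∂agh = gh − ah + ag.
As a 24×16 matrix over Z this has rank 15, with invariant factors (1,1,1,1,1,1,1,1,1,1,1,1,1,1,1).

Now H_k = ker ∂_k / im ∂_{k+1}, so:

  H_2: rank ker ∂_2 − rank ∂_3 = (16 − 15) − 0 = 1, and there is no ∂_3, so H_2 = Z.

H_2 ≅ Z.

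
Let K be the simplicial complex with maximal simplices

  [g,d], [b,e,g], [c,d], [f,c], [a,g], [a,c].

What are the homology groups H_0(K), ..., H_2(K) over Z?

Take the total order a < b < c < d < e < f < g on the vertex set. Then K (dimension 2) consists of the simplices:

  0-simplices (7): a, b, c, d, e, f, g
  1-simplices (8): ac, ag, be, bg, cd, cf, dg, eg
  2-simplices (1): beg

giving chain groups C_0 ≅ Z^7, C_1 ≅ Z^8, C_2 ≅ Z^1.

Boundary ∂_1: C_1 → C_0 maps an edge to its endpoints' difference, ∂[p,q] = q − p. For instance
  ∂dg = g − d.
The resulting 7×8 matrix has rank 6, and its Smith normal form has invariant factors (1,1,1,1,1,1).

∂_2: C_2 → C_1 sends each 2-simplex [p,q,r] to [q,r] − [p,r] + [p,q]. For instance
  ∂beg = eg − bg + be.
The resulting 8×1 matrix has rank 1, and its Smith normal form has invariant factors (1).

Now H_k = ker ∂_k / im ∂_{k+1}, so:

  H_0: rank C_0 − rank ∂_1 = 7 − 6 = 1, and the invariant factors of ∂_1 are all 1, so H_0 ≅ Z.
  H_1: rank ker ∂_1 − rank ∂_2 = (8 − 6) − 1 = 1, and the invariant factors of ∂_2 are all 1, so H_1 ≅ Z.
  H_2: rank ker ∂_2 − rank ∂_3 = (1 − 1) − 0 = 0, and there is no ∂_3, so H_2 ≅ 0.

H_0 = Z,  H_1 = Z,  H_2 = 0.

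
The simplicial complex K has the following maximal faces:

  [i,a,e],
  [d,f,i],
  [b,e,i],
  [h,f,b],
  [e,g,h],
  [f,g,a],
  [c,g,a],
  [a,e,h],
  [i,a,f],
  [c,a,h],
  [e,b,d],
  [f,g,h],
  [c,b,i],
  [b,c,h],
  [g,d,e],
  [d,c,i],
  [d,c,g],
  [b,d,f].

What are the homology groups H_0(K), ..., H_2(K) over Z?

We work with the vertex ordering a < b < c < d < e < f < g < h < i. The simplices of K, each written with vertices in increasing order, are:

  0-simplices (9): a, b, c, d, e, f, g, h, i
  1-simplices (27): ac, ae, af, ag, ah, ai, bc, bd, be, bf, bh, bi, cd, cg, ch, ci, de, df, dg, di, eg, eh, ei, fg, fh, fi, gh
  2-simplices (18): acg, ach, aeh, aei, afg, afi, bch, bci, bde, bdf, bei, bfh, cdg, cdi, deg, dfi, egh, fgh

giving chain groups C_0 ≅ Z^9, C_1 ≅ Z^27, C_2 ≅ Z^18.

Boundary ∂_1: C_1 → C_0 maps an edge to its endpoints' difference, ∂[p,q] = q − p. For instance
  ∂ac = c − a.
The resulting 9×27 matrix has rank 8, and its Smith normal form has invariant factors (1,1,1,1,1,1,1,1).

The boundary map ∂_2: C_2 → C_1 acts by ∂[p,q,r] = [q,r] − [p,r] + [p,q]. For instance
  ∂bci = ci − bi + bc,
  ∂cdg = dg − cg + cd.
This gives a 27×18 integer matrix of rank 18; reducing to Smith normal form yields diagonal entries (1,1,1,1,1,1,1,1,1,1,1,1,1,1,1,1,1,2).

Reading off H_k = ker ∂_k / im ∂_{k+1}:

  H_0: rank C_0 − rank ∂_1 = 9 − 8 = 1, and the invariant factors of ∂_1 are all 1, so H_0 = Z.
  H_1: rank ker ∂_1 − rank ∂_2 = (27 − 8) − 18 = 1, and ∂_2 has invariant factor 2 > 1, so H_1 = Z ⊕ Z/2.
  H_2: rank ker ∂_2 − rank ∂_3 = (18 − 18) − 0 = 0, and there is no ∂_3, so H_2 = 0.

As a check, the Euler characteristic is 9 − 27 + 18 = 0, which agrees with 1 − 1 + 0 = 0.

H_0 ≅ Z,  H_1 ≅ Z ⊕ Z/2,  H_2 = 0.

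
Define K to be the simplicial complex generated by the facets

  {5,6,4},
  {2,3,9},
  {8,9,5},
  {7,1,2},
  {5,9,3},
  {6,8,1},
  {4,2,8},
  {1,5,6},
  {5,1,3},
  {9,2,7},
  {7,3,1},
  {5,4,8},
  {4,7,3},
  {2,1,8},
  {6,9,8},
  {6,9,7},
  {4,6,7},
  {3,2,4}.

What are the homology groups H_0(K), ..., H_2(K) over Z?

H_0 ≅ Z,  H_1 ≅ Z ⊕ Z/2Z,  H_2 = 0.

Order the vertices as 1 < 2 < 3 < 4 < 5 < 6 < 7 < 8 < 9. Listing each simplex with vertices in this order, K has dimension 2 with simplices:

  0-simplices (9): [1], [2], [3], [4], [5], [6], [7], [8], [9]
  1-simplices (27): (27 of them)
  2-simplices (18): [1,2,7], [1,2,8], [1,3,5], [1,3,7], [1,5,6], [1,6,8], [2,3,4], [2,3,9], [2,4,8], [2,7,9], [3,4,7], [3,5,9], [4,5,6], [4,5,8], [4,6,7], [5,8,9], [6,7,9], [6,8,9]

giving chain groups C_0 ≅ Z^9, C_1 ≅ Z^27, C_2 ≅ Z^18.

The boundary map ∂_1: C_1 → C_0 maps an edge to its endpoints' difference, ∂[p,q] = q − p. For instance
  ∂[1,3] = [3] − [1].
As a 9×27 matrix over Z this has rank 8, with invariant factors (1,1,1,1,1,1,1,1).

The boundary map ∂_2: C_2 → C_1 acts by ∂[p,q,r] = [q,r] − [p,r] + [p,q]. For instance
  ∂[2,4,8] = [4,8] − [2,8] + [2,4],
  ∂[1,2,7] = [2,7] − [1,7] + [1,2].
The resulting 27×18 matrix has rank 18, and its Smith normal form has invariant factors (1,1,1,1,1,1,1,1,1,1,1,1,1,1,1,1,1,2).

From H_k ≅ ker(∂_k) / im(∂_{k+1}) we obtain:

  H_0: rank C_0 − rank ∂_1 = 9 − 8 = 1, and the invariant factors of ∂_1 are all 1, so H_0 = Z.
  H_1: rank ker ∂_1 − rank ∂_2 = (27 − 8) − 18 = 1, and ∂_2 has invariant factor 2 > 1, so H_1 = Z ⊕ Z/2Z.
  H_2: rank ker ∂_2 − rank ∂_3 = (18 − 18) − 0 = 0, and there is no ∂_3, so H_2 = 0.

As a check, the Euler characteristic is 9 − 27 + 18 = 0, which agrees with 1 − 1 + 0 = 0.
(K is a triangulation of the Klein bottle.)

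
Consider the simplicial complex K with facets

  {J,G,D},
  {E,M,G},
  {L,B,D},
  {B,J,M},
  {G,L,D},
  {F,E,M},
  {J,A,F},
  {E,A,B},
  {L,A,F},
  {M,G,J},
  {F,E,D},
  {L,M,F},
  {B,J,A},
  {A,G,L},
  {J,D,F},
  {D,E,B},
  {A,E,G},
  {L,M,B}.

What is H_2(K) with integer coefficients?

H_2 ≅ Z.

We work with the vertex ordering A < B < D < E < F < G < J < L < M. The simplices of K, each written with vertices in increasing order, are:

  0-simplices (9): A, B, D, E, F, G, J, L, M
  1-simplices (27): AB, AE, AF, AG, AJ, AL, BD, BE, BJ, BL, BM, DE, DF, DG, DJ, DL, EF, EG, EM, FJ, FL, FM, GJ, GL, GM, JM, LM
  2-simplices (18): ABE, ABJ, AEG, AFJ, AFL, AGL, BDE, BDL, BJM, BLM, DEF, DFJ, DGJ, DGL, EFM, EGM, FLM, GJM

Hence C_0 ≅ Z^9, C_1 ≅ Z^27, C_2 ≅ Z^18.

∂_1: C_1 → C_0 maps an edge to its endpoints' difference, ∂[p,q] = q − p.
As a 9×27 matrix over Z this has rank 8, with invariant factors (1,1,1,1,1,1,1,1).

Boundary ∂_2: C_2 → C_1 sends each 2-simplex [p,q,r] to [q,r] − [p,r] + [p,q]. For instance
  ∂DEF = EF − DF + DE,
  ∂BDL = DL − BL + BD.
As a 27×18 matrix over Z this has rank 17, with invariant factors (1,1,1,1,1,1,1,1,1,1,1,1,1,1,1,1,1).

Computing H_k = (kernel of ∂_k) / (image of ∂_{k+1}):

  H_2: rank ker ∂_2 − rank ∂_3 = (18 − 17) − 0 = 1, and there is no ∂_3, so H_2 = Z.

(K is a triangulation of the torus T^2.)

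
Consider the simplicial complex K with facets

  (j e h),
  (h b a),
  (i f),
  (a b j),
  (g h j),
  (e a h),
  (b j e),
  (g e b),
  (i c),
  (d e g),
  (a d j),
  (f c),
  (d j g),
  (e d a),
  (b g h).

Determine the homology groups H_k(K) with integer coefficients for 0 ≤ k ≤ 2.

Take the total order a < b < c < d < e < f < g < h < i < j on the vertex set. Then K (dimension 2) consists of the simplices:

  0-simplices (10): a, b, c, d, e, f, g, h, i, j
  1-simplices (21): ab, ad, ae, ah, aj, be, bg, bh, bj, cf, ci, de, dg, dj, eg, eh, ej, fi, gh, gj, hj
  2-simplices (12): abh, abj, ade, adj, aeh, beg, bej, bgh, deg, dgj, ehj, ghj

Hence C_0 ≅ Z^10, C_1 ≅ Z^21, C_2 ≅ Z^12.

The boundary map ∂_1: C_1 → C_0 maps an edge to its endpoints' difference, ∂[p,q] = q − p. For instance
  ∂gh = h − g.
The resulting 10×21 matrix has rank 8, and its Smith normal form has invariant factors (1,1,1,1,1,1,1,1).

The boundary map ∂_2: C_2 → C_1 maps a triangle to the signed sum of its edges. For instance
  ∂beg = eg − bg + be,
  ∂abh = bh − ah + ab.
This gives a 21×12 integer matrix of rank 12; reducing to Smith normal form yields diagonal entries (1,1,1,1,1,1,1,1,1,1,1,2).

Reading off H_k = ker ∂_k / im ∂_{k+1}:

  H_0: rank C_0 − rank ∂_1 = 10 − 8 = 2, and the invariant factors of ∂_1 are all 1, so H_0 ≅ Z^2.
  H_1: rank ker ∂_1 − rank ∂_2 = (21 − 8) − 12 = 1, and ∂_2 has invariant factor 2 > 1, so H_1 ≅ Z ⊕ Z/2Z.
  H_2: rank ker ∂_2 − rank ∂_3 = (12 − 12) − 0 = 0, and there is no ∂_3, so H_2 ≅ 0.

H_0 = Z^2,  H_1 = Z ⊕ Z/2Z,  H_2 = 0.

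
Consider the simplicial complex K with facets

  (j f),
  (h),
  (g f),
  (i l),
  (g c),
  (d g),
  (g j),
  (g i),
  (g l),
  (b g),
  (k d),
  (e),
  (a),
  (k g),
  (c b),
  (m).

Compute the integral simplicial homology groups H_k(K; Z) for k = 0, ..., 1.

H_0 = Z^5,  H_1 = Z^4.

We work with the vertex ordering a < b < c < d < e < f < g < h < i < j < k < l < m. The simplices of K, each written with vertices in increasing order, are:

  0-simplices (13): a, b, c, d, e, f, g, h, i, j, k, l, m
  1-simplices (12): bc, bg, cg, dg, dk, fg, fj, gi, gj, gk, gl, il

so the chain groups are C_0 ≅ Z^13, C_1 ≅ Z^12.

The boundary map ∂_1: C_1 → C_0 sends each edge [p,q] (with p < q) to q − p. For instance
  ∂bc = c − b.
The resulting 13×12 matrix has rank 8, and its Smith normal form has invariant factors (1,1,1,1,1,1,1,1).

Computing H_k = (kernel of ∂_k) / (image of ∂_{k+1}):

  H_0: rank C_0 − rank ∂_1 = 13 − 8 = 5, and the invariant factors of ∂_1 are all 1, so H_0 ≅ Z^5.
  H_1: rank ker ∂_1 − rank ∂_2 = (12 − 8) − 0 = 4, and there is no ∂_2, so H_1 ≅ Z^4.

As a check, the Euler characteristic is 13 − 12 = 1, which agrees with 5 − 4 = 1.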